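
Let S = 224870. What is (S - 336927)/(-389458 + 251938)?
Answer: 112057/137520 ≈ 0.81484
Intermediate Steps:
(S - 336927)/(-389458 + 251938) = (224870 - 336927)/(-389458 + 251938) = -112057/(-137520) = -112057*(-1/137520) = 112057/137520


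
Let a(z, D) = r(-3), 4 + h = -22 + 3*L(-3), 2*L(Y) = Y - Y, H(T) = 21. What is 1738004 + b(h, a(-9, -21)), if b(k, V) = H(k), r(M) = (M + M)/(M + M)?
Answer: 1738025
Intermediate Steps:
L(Y) = 0 (L(Y) = (Y - Y)/2 = (1/2)*0 = 0)
h = -26 (h = -4 + (-22 + 3*0) = -4 + (-22 + 0) = -4 - 22 = -26)
r(M) = 1 (r(M) = (2*M)/((2*M)) = (2*M)*(1/(2*M)) = 1)
a(z, D) = 1
b(k, V) = 21
1738004 + b(h, a(-9, -21)) = 1738004 + 21 = 1738025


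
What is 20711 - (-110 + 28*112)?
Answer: 17685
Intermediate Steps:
20711 - (-110 + 28*112) = 20711 - (-110 + 3136) = 20711 - 1*3026 = 20711 - 3026 = 17685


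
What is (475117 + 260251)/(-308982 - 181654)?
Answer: -183842/122659 ≈ -1.4988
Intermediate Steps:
(475117 + 260251)/(-308982 - 181654) = 735368/(-490636) = 735368*(-1/490636) = -183842/122659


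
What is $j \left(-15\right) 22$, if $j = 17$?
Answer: $-5610$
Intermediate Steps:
$j \left(-15\right) 22 = 17 \left(-15\right) 22 = \left(-255\right) 22 = -5610$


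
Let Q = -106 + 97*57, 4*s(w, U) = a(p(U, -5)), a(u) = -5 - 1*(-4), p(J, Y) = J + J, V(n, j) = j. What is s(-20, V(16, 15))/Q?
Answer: -1/21692 ≈ -4.6100e-5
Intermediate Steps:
p(J, Y) = 2*J
a(u) = -1 (a(u) = -5 + 4 = -1)
s(w, U) = -¼ (s(w, U) = (¼)*(-1) = -¼)
Q = 5423 (Q = -106 + 5529 = 5423)
s(-20, V(16, 15))/Q = -¼/5423 = -¼*1/5423 = -1/21692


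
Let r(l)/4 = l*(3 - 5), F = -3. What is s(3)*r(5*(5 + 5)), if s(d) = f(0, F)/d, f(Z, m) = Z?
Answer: 0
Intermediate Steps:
r(l) = -8*l (r(l) = 4*(l*(3 - 5)) = 4*(l*(-2)) = 4*(-2*l) = -8*l)
s(d) = 0 (s(d) = 0/d = 0)
s(3)*r(5*(5 + 5)) = 0*(-40*(5 + 5)) = 0*(-40*10) = 0*(-8*50) = 0*(-400) = 0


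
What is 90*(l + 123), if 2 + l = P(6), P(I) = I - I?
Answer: 10890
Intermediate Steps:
P(I) = 0
l = -2 (l = -2 + 0 = -2)
90*(l + 123) = 90*(-2 + 123) = 90*121 = 10890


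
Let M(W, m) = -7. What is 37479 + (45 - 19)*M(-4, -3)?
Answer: 37297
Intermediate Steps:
37479 + (45 - 19)*M(-4, -3) = 37479 + (45 - 19)*(-7) = 37479 + 26*(-7) = 37479 - 182 = 37297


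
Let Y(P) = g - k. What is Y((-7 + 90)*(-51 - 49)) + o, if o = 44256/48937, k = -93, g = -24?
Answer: 3420909/48937 ≈ 69.904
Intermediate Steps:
Y(P) = 69 (Y(P) = -24 - 1*(-93) = -24 + 93 = 69)
o = 44256/48937 (o = 44256*(1/48937) = 44256/48937 ≈ 0.90435)
Y((-7 + 90)*(-51 - 49)) + o = 69 + 44256/48937 = 3420909/48937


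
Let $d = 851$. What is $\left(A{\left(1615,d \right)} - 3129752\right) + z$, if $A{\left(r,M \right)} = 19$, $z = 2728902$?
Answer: $-400831$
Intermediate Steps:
$\left(A{\left(1615,d \right)} - 3129752\right) + z = \left(19 - 3129752\right) + 2728902 = -3129733 + 2728902 = -400831$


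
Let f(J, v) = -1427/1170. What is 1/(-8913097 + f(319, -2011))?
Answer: -1170/10428324917 ≈ -1.1219e-7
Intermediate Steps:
f(J, v) = -1427/1170 (f(J, v) = -1427*1/1170 = -1427/1170)
1/(-8913097 + f(319, -2011)) = 1/(-8913097 - 1427/1170) = 1/(-10428324917/1170) = -1170/10428324917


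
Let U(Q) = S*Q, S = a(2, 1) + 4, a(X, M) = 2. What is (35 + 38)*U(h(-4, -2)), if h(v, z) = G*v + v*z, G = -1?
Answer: 5256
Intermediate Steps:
h(v, z) = -v + v*z
S = 6 (S = 2 + 4 = 6)
U(Q) = 6*Q
(35 + 38)*U(h(-4, -2)) = (35 + 38)*(6*(-4*(-1 - 2))) = 73*(6*(-4*(-3))) = 73*(6*12) = 73*72 = 5256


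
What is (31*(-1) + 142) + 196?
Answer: 307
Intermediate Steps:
(31*(-1) + 142) + 196 = (-31 + 142) + 196 = 111 + 196 = 307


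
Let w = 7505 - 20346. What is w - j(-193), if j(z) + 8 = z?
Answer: -12640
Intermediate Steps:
j(z) = -8 + z
w = -12841
w - j(-193) = -12841 - (-8 - 193) = -12841 - 1*(-201) = -12841 + 201 = -12640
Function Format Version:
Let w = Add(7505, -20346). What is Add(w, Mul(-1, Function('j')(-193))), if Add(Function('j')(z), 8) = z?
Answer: -12640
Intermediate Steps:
Function('j')(z) = Add(-8, z)
w = -12841
Add(w, Mul(-1, Function('j')(-193))) = Add(-12841, Mul(-1, Add(-8, -193))) = Add(-12841, Mul(-1, -201)) = Add(-12841, 201) = -12640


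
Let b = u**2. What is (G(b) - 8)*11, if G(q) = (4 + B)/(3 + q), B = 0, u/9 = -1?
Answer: -1837/21 ≈ -87.476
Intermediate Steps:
u = -9 (u = 9*(-1) = -9)
b = 81 (b = (-9)**2 = 81)
G(q) = 4/(3 + q) (G(q) = (4 + 0)/(3 + q) = 4/(3 + q))
(G(b) - 8)*11 = (4/(3 + 81) - 8)*11 = (4/84 - 8)*11 = (4*(1/84) - 8)*11 = (1/21 - 8)*11 = -167/21*11 = -1837/21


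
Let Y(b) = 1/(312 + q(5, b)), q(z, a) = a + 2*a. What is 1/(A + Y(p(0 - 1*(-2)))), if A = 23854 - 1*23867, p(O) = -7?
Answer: -291/3782 ≈ -0.076943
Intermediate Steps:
q(z, a) = 3*a
A = -13 (A = 23854 - 23867 = -13)
Y(b) = 1/(312 + 3*b)
1/(A + Y(p(0 - 1*(-2)))) = 1/(-13 + 1/(3*(104 - 7))) = 1/(-13 + (⅓)/97) = 1/(-13 + (⅓)*(1/97)) = 1/(-13 + 1/291) = 1/(-3782/291) = -291/3782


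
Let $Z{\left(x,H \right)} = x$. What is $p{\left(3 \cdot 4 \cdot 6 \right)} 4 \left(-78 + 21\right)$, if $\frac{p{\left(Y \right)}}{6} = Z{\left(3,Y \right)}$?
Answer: $-4104$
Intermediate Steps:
$p{\left(Y \right)} = 18$ ($p{\left(Y \right)} = 6 \cdot 3 = 18$)
$p{\left(3 \cdot 4 \cdot 6 \right)} 4 \left(-78 + 21\right) = 18 \cdot 4 \left(-78 + 21\right) = 72 \left(-57\right) = -4104$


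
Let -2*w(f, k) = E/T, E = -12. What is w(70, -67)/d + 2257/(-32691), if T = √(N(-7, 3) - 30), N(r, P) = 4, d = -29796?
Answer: -2257/32691 + I*√26/129116 ≈ -0.06904 + 3.9492e-5*I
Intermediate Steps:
T = I*√26 (T = √(4 - 30) = √(-26) = I*√26 ≈ 5.099*I)
w(f, k) = -3*I*√26/13 (w(f, k) = -(-6)/(I*√26) = -(-6)*(-I*√26/26) = -3*I*√26/13)
w(70, -67)/d + 2257/(-32691) = -3*I*√26/13/(-29796) + 2257/(-32691) = -3*I*√26/13*(-1/29796) + 2257*(-1/32691) = I*√26/129116 - 2257/32691 = -2257/32691 + I*√26/129116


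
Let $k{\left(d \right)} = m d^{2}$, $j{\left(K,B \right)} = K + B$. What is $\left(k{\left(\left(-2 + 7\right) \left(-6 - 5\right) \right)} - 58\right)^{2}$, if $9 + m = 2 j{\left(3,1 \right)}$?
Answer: $9504889$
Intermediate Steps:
$j{\left(K,B \right)} = B + K$
$m = -1$ ($m = -9 + 2 \left(1 + 3\right) = -9 + 2 \cdot 4 = -9 + 8 = -1$)
$k{\left(d \right)} = - d^{2}$
$\left(k{\left(\left(-2 + 7\right) \left(-6 - 5\right) \right)} - 58\right)^{2} = \left(- \left(\left(-2 + 7\right) \left(-6 - 5\right)\right)^{2} - 58\right)^{2} = \left(- \left(5 \left(-11\right)\right)^{2} - 58\right)^{2} = \left(- \left(-55\right)^{2} - 58\right)^{2} = \left(\left(-1\right) 3025 - 58\right)^{2} = \left(-3025 - 58\right)^{2} = \left(-3083\right)^{2} = 9504889$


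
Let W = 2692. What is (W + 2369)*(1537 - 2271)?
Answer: -3714774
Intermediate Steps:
(W + 2369)*(1537 - 2271) = (2692 + 2369)*(1537 - 2271) = 5061*(-734) = -3714774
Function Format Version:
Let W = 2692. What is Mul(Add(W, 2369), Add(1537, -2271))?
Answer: -3714774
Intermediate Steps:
Mul(Add(W, 2369), Add(1537, -2271)) = Mul(Add(2692, 2369), Add(1537, -2271)) = Mul(5061, -734) = -3714774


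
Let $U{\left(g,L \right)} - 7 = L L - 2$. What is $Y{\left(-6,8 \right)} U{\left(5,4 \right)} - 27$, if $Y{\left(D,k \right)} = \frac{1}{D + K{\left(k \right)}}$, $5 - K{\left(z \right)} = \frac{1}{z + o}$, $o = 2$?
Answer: $- \frac{507}{11} \approx -46.091$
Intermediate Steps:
$K{\left(z \right)} = 5 - \frac{1}{2 + z}$ ($K{\left(z \right)} = 5 - \frac{1}{z + 2} = 5 - \frac{1}{2 + z}$)
$U{\left(g,L \right)} = 5 + L^{2}$ ($U{\left(g,L \right)} = 7 + \left(L L - 2\right) = 7 + \left(L^{2} - 2\right) = 7 + \left(-2 + L^{2}\right) = 5 + L^{2}$)
$Y{\left(D,k \right)} = \frac{1}{D + \frac{9 + 5 k}{2 + k}}$
$Y{\left(-6,8 \right)} U{\left(5,4 \right)} - 27 = \frac{2 + 8}{9 + 5 \cdot 8 - 6 \left(2 + 8\right)} \left(5 + 4^{2}\right) - 27 = \frac{1}{9 + 40 - 60} \cdot 10 \left(5 + 16\right) - 27 = \frac{1}{9 + 40 - 60} \cdot 10 \cdot 21 - 27 = \frac{1}{-11} \cdot 10 \cdot 21 - 27 = \left(- \frac{1}{11}\right) 10 \cdot 21 - 27 = \left(- \frac{10}{11}\right) 21 - 27 = - \frac{210}{11} - 27 = - \frac{507}{11}$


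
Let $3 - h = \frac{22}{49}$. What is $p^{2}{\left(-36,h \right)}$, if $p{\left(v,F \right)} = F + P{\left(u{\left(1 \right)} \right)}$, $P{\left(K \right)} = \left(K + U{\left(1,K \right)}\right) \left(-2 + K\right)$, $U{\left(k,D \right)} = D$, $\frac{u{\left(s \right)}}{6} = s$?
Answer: $\frac{6135529}{2401} \approx 2555.4$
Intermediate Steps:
$h = \frac{125}{49}$ ($h = 3 - \frac{22}{49} = \frac{125}{49} \approx 2.551$)
$u{\left(s \right)} = 6 s$
$P{\left(K \right)} = 2 K \left(-2 + K\right)$ ($P{\left(K \right)} = \left(K + K\right) \left(-2 + K\right) = 2 K \left(-2 + K\right)$)
$p{\left(v,F \right)} = 48 + F$ ($p{\left(v,F \right)} = F + 2 \cdot 6 \cdot 1 \left(-2 + 6 \cdot 1\right) = F + 2 \cdot 6 \left(-2 + 6\right) = F + 2 \cdot 6 \cdot 4 = F + 48 = 48 + F$)
$p^{2}{\left(-36,h \right)} = \left(48 + \frac{125}{49}\right)^{2} = \left(\frac{2477}{49}\right)^{2} = \frac{6135529}{2401}$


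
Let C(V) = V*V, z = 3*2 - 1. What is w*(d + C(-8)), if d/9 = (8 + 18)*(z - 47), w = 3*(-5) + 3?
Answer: 117168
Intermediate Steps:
z = 5 (z = 6 - 1 = 5)
C(V) = V²
w = -12 (w = -15 + 3 = -12)
d = -9828 (d = 9*((8 + 18)*(5 - 47)) = 9*(26*(-42)) = 9*(-1092) = -9828)
w*(d + C(-8)) = -12*(-9828 + (-8)²) = -12*(-9828 + 64) = -12*(-9764) = 117168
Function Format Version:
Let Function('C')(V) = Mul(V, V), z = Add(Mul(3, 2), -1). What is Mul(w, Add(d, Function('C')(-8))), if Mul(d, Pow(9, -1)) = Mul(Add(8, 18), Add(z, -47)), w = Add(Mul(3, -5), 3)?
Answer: 117168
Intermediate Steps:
z = 5 (z = Add(6, -1) = 5)
Function('C')(V) = Pow(V, 2)
w = -12 (w = Add(-15, 3) = -12)
d = -9828 (d = Mul(9, Mul(Add(8, 18), Add(5, -47))) = Mul(9, Mul(26, -42)) = Mul(9, -1092) = -9828)
Mul(w, Add(d, Function('C')(-8))) = Mul(-12, Add(-9828, Pow(-8, 2))) = Mul(-12, Add(-9828, 64)) = Mul(-12, -9764) = 117168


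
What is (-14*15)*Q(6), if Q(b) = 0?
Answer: 0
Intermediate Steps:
(-14*15)*Q(6) = -14*15*0 = -210*0 = 0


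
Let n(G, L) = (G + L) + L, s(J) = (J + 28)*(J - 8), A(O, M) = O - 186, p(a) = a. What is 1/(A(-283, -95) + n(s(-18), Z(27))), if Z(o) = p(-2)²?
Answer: -1/721 ≈ -0.0013870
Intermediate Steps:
A(O, M) = -186 + O
Z(o) = 4 (Z(o) = (-2)² = 4)
s(J) = (-8 + J)*(28 + J) (s(J) = (28 + J)*(-8 + J) = (-8 + J)*(28 + J))
n(G, L) = G + 2*L
1/(A(-283, -95) + n(s(-18), Z(27))) = 1/((-186 - 283) + ((-224 + (-18)² + 20*(-18)) + 2*4)) = 1/(-469 + ((-224 + 324 - 360) + 8)) = 1/(-469 + (-260 + 8)) = 1/(-469 - 252) = 1/(-721) = -1/721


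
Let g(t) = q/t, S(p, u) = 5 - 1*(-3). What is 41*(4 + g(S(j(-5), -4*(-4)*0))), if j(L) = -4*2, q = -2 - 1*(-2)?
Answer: 164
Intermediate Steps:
q = 0 (q = -2 + 2 = 0)
j(L) = -8
S(p, u) = 8 (S(p, u) = 5 + 3 = 8)
g(t) = 0 (g(t) = 0/t = 0)
41*(4 + g(S(j(-5), -4*(-4)*0))) = 41*(4 + 0) = 41*4 = 164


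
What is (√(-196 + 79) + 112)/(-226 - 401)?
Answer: -112/627 - I*√13/209 ≈ -0.17863 - 0.017251*I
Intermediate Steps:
(√(-196 + 79) + 112)/(-226 - 401) = (√(-117) + 112)/(-627) = (3*I*√13 + 112)*(-1/627) = (112 + 3*I*√13)*(-1/627) = -112/627 - I*√13/209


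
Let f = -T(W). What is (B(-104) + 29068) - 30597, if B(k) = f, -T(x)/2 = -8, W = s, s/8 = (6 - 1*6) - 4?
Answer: -1545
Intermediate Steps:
s = -32 (s = 8*((6 - 1*6) - 4) = 8*((6 - 6) - 4) = 8*(0 - 4) = 8*(-4) = -32)
W = -32
T(x) = 16 (T(x) = -2*(-8) = 16)
f = -16 (f = -1*16 = -16)
B(k) = -16
(B(-104) + 29068) - 30597 = (-16 + 29068) - 30597 = 29052 - 30597 = -1545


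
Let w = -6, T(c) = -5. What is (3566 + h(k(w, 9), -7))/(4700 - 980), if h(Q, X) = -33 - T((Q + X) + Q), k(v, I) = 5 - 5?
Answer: 1769/1860 ≈ 0.95108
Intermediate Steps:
k(v, I) = 0
h(Q, X) = -28 (h(Q, X) = -33 - 1*(-5) = -33 + 5 = -28)
(3566 + h(k(w, 9), -7))/(4700 - 980) = (3566 - 28)/(4700 - 980) = 3538/3720 = 3538*(1/3720) = 1769/1860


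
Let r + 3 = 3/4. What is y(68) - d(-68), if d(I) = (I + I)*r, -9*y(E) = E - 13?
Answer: -2809/9 ≈ -312.11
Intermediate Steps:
y(E) = 13/9 - E/9 (y(E) = -(E - 13)/9 = -(-13 + E)/9 = 13/9 - E/9)
r = -9/4 (r = -3 + 3/4 = -3 + 3*(¼) = -3 + ¾ = -9/4 ≈ -2.2500)
d(I) = -9*I/2 (d(I) = (I + I)*(-9/4) = (2*I)*(-9/4) = -9*I/2)
y(68) - d(-68) = (13/9 - ⅑*68) - (-9)*(-68)/2 = (13/9 - 68/9) - 1*306 = -55/9 - 306 = -2809/9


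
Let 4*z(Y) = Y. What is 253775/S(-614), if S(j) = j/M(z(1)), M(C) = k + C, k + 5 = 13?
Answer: -8374575/2456 ≈ -3409.8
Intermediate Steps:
k = 8 (k = -5 + 13 = 8)
z(Y) = Y/4
M(C) = 8 + C
S(j) = 4*j/33 (S(j) = j/(8 + (¼)*1) = j/(8 + ¼) = j/(33/4) = j*(4/33) = 4*j/33)
253775/S(-614) = 253775/(((4/33)*(-614))) = 253775/(-2456/33) = 253775*(-33/2456) = -8374575/2456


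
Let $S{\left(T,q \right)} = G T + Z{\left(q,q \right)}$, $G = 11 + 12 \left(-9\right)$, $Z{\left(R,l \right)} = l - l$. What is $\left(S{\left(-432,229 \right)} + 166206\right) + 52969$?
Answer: $261079$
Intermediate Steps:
$Z{\left(R,l \right)} = 0$
$G = -97$ ($G = 11 - 108 = -97$)
$S{\left(T,q \right)} = - 97 T$ ($S{\left(T,q \right)} = - 97 T + 0 = - 97 T$)
$\left(S{\left(-432,229 \right)} + 166206\right) + 52969 = \left(\left(-97\right) \left(-432\right) + 166206\right) + 52969 = \left(41904 + 166206\right) + 52969 = 208110 + 52969 = 261079$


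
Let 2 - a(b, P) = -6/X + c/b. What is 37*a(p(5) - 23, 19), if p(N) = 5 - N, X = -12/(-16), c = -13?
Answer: 8029/23 ≈ 349.09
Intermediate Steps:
X = ¾ (X = -12*(-1/16) = ¾ ≈ 0.75000)
a(b, P) = 10 + 13/b (a(b, P) = 2 - (-6/¾ - 13/b) = 2 - (-6*4/3 - 13/b) = 2 - (-8 - 13/b) = 2 + (8 + 13/b) = 10 + 13/b)
37*a(p(5) - 23, 19) = 37*(10 + 13/((5 - 1*5) - 23)) = 37*(10 + 13/((5 - 5) - 23)) = 37*(10 + 13/(0 - 23)) = 37*(10 + 13/(-23)) = 37*(10 + 13*(-1/23)) = 37*(10 - 13/23) = 37*(217/23) = 8029/23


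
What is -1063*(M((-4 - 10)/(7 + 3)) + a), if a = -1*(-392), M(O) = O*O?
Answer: -10469487/25 ≈ -4.1878e+5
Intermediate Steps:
M(O) = O²
a = 392
-1063*(M((-4 - 10)/(7 + 3)) + a) = -1063*(((-4 - 10)/(7 + 3))² + 392) = -1063*((-14/10)² + 392) = -1063*((-14*⅒)² + 392) = -1063*((-7/5)² + 392) = -1063*(49/25 + 392) = -1063*9849/25 = -10469487/25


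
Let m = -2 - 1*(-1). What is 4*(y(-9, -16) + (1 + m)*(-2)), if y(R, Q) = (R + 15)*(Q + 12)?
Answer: -96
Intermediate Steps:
m = -1 (m = -2 + 1 = -1)
y(R, Q) = (12 + Q)*(15 + R) (y(R, Q) = (15 + R)*(12 + Q) = (12 + Q)*(15 + R))
4*(y(-9, -16) + (1 + m)*(-2)) = 4*((180 + 12*(-9) + 15*(-16) - 16*(-9)) + (1 - 1)*(-2)) = 4*((180 - 108 - 240 + 144) + 0*(-2)) = 4*(-24 + 0) = 4*(-24) = -96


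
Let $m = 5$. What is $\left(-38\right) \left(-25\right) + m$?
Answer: $955$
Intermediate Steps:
$\left(-38\right) \left(-25\right) + m = \left(-38\right) \left(-25\right) + 5 = 950 + 5 = 955$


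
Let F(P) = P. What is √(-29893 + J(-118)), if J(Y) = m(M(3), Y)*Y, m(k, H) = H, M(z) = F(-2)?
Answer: I*√15969 ≈ 126.37*I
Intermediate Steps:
M(z) = -2
J(Y) = Y² (J(Y) = Y*Y = Y²)
√(-29893 + J(-118)) = √(-29893 + (-118)²) = √(-29893 + 13924) = √(-15969) = I*√15969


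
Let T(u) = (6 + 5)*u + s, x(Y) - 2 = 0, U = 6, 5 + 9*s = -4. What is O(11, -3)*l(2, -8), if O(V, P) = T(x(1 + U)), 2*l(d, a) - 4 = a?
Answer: -42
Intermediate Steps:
s = -1 (s = -5/9 + (⅑)*(-4) = -5/9 - 4/9 = -1)
l(d, a) = 2 + a/2
x(Y) = 2 (x(Y) = 2 + 0 = 2)
T(u) = -1 + 11*u (T(u) = (6 + 5)*u - 1 = 11*u - 1 = -1 + 11*u)
O(V, P) = 21 (O(V, P) = -1 + 11*2 = -1 + 22 = 21)
O(11, -3)*l(2, -8) = 21*(2 + (½)*(-8)) = 21*(2 - 4) = 21*(-2) = -42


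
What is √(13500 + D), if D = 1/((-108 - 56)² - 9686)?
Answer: √3998485367210/17210 ≈ 116.19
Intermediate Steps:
D = 1/17210 (D = 1/((-164)² - 9686) = 1/(26896 - 9686) = 1/17210 ≈ 5.8106e-5)
√(13500 + D) = √(13500 + 1/17210) = √(232335001/17210) = √3998485367210/17210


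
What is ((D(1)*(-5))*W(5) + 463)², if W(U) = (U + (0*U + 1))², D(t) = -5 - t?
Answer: 2380849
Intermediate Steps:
W(U) = (1 + U)² (W(U) = (U + (0 + 1))² = (U + 1)² = (1 + U)²)
((D(1)*(-5))*W(5) + 463)² = (((-5 - 1*1)*(-5))*(1 + 5)² + 463)² = (((-5 - 1)*(-5))*6² + 463)² = (-6*(-5)*36 + 463)² = (30*36 + 463)² = (1080 + 463)² = 1543² = 2380849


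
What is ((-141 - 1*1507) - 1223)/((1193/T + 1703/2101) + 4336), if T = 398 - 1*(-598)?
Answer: -6007843116/9077698937 ≈ -0.66182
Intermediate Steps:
T = 996 (T = 398 + 598 = 996)
((-141 - 1*1507) - 1223)/((1193/T + 1703/2101) + 4336) = ((-141 - 1*1507) - 1223)/((1193/996 + 1703/2101) + 4336) = ((-141 - 1507) - 1223)/((1193*(1/996) + 1703*(1/2101)) + 4336) = (-1648 - 1223)/((1193/996 + 1703/2101) + 4336) = -2871/(4202681/2092596 + 4336) = -2871/9077698937/2092596 = -2871*2092596/9077698937 = -6007843116/9077698937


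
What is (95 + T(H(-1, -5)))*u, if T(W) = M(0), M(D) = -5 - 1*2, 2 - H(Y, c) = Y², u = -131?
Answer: -11528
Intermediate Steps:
H(Y, c) = 2 - Y²
M(D) = -7 (M(D) = -5 - 2 = -7)
T(W) = -7
(95 + T(H(-1, -5)))*u = (95 - 7)*(-131) = 88*(-131) = -11528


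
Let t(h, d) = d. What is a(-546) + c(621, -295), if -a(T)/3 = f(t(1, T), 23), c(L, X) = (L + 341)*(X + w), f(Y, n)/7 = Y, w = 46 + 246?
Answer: 8580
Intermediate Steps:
w = 292
f(Y, n) = 7*Y
c(L, X) = (292 + X)*(341 + L) (c(L, X) = (L + 341)*(X + 292) = (341 + L)*(292 + X) = (292 + X)*(341 + L))
a(T) = -21*T
a(-546) + c(621, -295) = -21*(-546) + (99572 + 292*621 + 341*(-295) + 621*(-295)) = 11466 + (99572 + 181332 - 100595 - 183195) = 11466 - 2886 = 8580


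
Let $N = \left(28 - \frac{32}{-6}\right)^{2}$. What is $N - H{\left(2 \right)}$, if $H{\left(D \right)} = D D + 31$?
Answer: $\frac{9685}{9} \approx 1076.1$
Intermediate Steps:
$N = \frac{10000}{9}$ ($N = \left(28 - - \frac{16}{3}\right)^{2} = \left(28 + \frac{16}{3}\right)^{2} = \left(\frac{100}{3}\right)^{2} = \frac{10000}{9} \approx 1111.1$)
$H{\left(D \right)} = 31 + D^{2}$ ($H{\left(D \right)} = D^{2} + 31 = 31 + D^{2}$)
$N - H{\left(2 \right)} = \frac{10000}{9} - \left(31 + 2^{2}\right) = \frac{10000}{9} - \left(31 + 4\right) = \frac{10000}{9} - 35 = \frac{9685}{9}$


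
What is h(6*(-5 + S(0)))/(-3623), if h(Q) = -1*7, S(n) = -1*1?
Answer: 7/3623 ≈ 0.0019321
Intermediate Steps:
S(n) = -1
h(Q) = -7
h(6*(-5 + S(0)))/(-3623) = -7/(-3623) = -7*(-1/3623) = 7/3623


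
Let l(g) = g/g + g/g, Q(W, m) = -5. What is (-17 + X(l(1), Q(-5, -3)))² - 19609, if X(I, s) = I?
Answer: -19384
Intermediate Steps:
l(g) = 2 (l(g) = 1 + 1 = 2)
(-17 + X(l(1), Q(-5, -3)))² - 19609 = (-17 + 2)² - 19609 = (-15)² - 19609 = 225 - 19609 = -19384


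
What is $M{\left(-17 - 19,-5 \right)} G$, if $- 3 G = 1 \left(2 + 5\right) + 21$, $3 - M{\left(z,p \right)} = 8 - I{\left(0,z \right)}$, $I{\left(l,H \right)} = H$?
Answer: $\frac{1148}{3} \approx 382.67$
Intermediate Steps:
$M{\left(z,p \right)} = -5 + z$ ($M{\left(z,p \right)} = 3 - \left(8 - z\right) = 3 + \left(-8 + z\right) = -5 + z$)
$G = - \frac{28}{3}$ ($G = - \frac{1 \left(2 + 5\right) + 21}{3} = - \frac{1 \cdot 7 + 21}{3} = - \frac{7 + 21}{3} = \left(- \frac{1}{3}\right) 28 = - \frac{28}{3} \approx -9.3333$)
$M{\left(-17 - 19,-5 \right)} G = \left(-5 - 36\right) \left(- \frac{28}{3}\right) = \left(-41\right) \left(- \frac{28}{3}\right) = \frac{1148}{3}$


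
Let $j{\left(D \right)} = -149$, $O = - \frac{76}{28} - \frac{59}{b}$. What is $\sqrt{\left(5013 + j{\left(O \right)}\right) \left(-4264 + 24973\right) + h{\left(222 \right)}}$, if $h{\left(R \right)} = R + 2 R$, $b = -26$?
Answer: $3 \sqrt{11192138} \approx 10036.0$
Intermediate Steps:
$h{\left(R \right)} = 3 R$
$O = - \frac{81}{182}$ ($O = - \frac{76}{28} - \frac{59}{-26} = \left(-76\right) \frac{1}{28} - - \frac{59}{26} = - \frac{19}{7} + \frac{59}{26} = - \frac{81}{182} \approx -0.44506$)
$\sqrt{\left(5013 + j{\left(O \right)}\right) \left(-4264 + 24973\right) + h{\left(222 \right)}} = \sqrt{\left(5013 - 149\right) \left(-4264 + 24973\right) + 3 \cdot 222} = \sqrt{4864 \cdot 20709 + 666} = \sqrt{100728576 + 666} = \sqrt{100729242} = 3 \sqrt{11192138}$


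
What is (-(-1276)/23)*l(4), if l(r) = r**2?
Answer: 20416/23 ≈ 887.65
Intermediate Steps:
(-(-1276)/23)*l(4) = -(-1276)/23*4**2 = -(-1276)/23*16 = -29*(-44/23)*16 = (1276/23)*16 = 20416/23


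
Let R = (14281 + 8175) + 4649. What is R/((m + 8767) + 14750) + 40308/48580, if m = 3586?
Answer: 602307156/329165935 ≈ 1.8298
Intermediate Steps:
R = 27105 (R = 22456 + 4649 = 27105)
R/((m + 8767) + 14750) + 40308/48580 = 27105/((3586 + 8767) + 14750) + 40308/48580 = 27105/(12353 + 14750) + 40308*(1/48580) = 27105/27103 + 10077/12145 = 602307156/329165935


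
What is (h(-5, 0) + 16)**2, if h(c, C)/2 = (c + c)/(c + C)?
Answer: 400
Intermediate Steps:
h(c, C) = 4*c/(C + c) (h(c, C) = 2*((c + c)/(c + C)) = 2*((2*c)/(C + c)) = 2*(2*c/(C + c)) = 4*c/(C + c))
(h(-5, 0) + 16)**2 = (4*(-5)/(0 - 5) + 16)**2 = (4*(-5)/(-5) + 16)**2 = (4*(-5)*(-1/5) + 16)**2 = (4 + 16)**2 = 20**2 = 400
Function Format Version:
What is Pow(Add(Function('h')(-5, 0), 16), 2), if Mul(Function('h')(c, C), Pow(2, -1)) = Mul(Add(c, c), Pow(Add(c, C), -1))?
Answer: 400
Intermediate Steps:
Function('h')(c, C) = Mul(4, c, Pow(Add(C, c), -1)) (Function('h')(c, C) = Mul(2, Mul(Add(c, c), Pow(Add(c, C), -1))) = Mul(2, Mul(Mul(2, c), Pow(Add(C, c), -1))) = Mul(2, Mul(2, c, Pow(Add(C, c), -1))) = Mul(4, c, Pow(Add(C, c), -1)))
Pow(Add(Function('h')(-5, 0), 16), 2) = Pow(Add(Mul(4, -5, Pow(Add(0, -5), -1)), 16), 2) = Pow(Add(Mul(4, -5, Pow(-5, -1)), 16), 2) = Pow(Add(Mul(4, -5, Rational(-1, 5)), 16), 2) = Pow(Add(4, 16), 2) = Pow(20, 2) = 400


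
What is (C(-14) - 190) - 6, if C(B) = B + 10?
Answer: -200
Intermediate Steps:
C(B) = 10 + B
(C(-14) - 190) - 6 = ((10 - 14) - 190) - 6 = (-4 - 190) - 6 = -194 - 6 = -200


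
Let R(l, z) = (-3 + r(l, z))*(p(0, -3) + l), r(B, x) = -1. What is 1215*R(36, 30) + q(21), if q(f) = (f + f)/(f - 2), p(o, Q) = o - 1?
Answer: -3231858/19 ≈ -1.7010e+5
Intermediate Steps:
p(o, Q) = -1 + o
q(f) = 2*f/(-2 + f) (q(f) = (2*f)/(-2 + f) = 2*f/(-2 + f))
R(l, z) = 4 - 4*l (R(l, z) = (-3 - 1)*((-1 + 0) + l) = -4*(-1 + l) = 4 - 4*l)
1215*R(36, 30) + q(21) = 1215*(4 - 4*36) + 2*21/(-2 + 21) = 1215*(4 - 144) + 2*21/19 = 1215*(-140) + 2*21*(1/19) = -170100 + 42/19 = -3231858/19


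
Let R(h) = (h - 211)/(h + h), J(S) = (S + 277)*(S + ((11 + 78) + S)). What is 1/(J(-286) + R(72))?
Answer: 144/625829 ≈ 0.00023009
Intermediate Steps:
J(S) = (89 + 2*S)*(277 + S) (J(S) = (277 + S)*(S + (89 + S)) = (277 + S)*(89 + 2*S) = (89 + 2*S)*(277 + S))
R(h) = (-211 + h)/(2*h) (R(h) = (-211 + h)/((2*h)) = (-211 + h)*(1/(2*h)) = (-211 + h)/(2*h))
1/(J(-286) + R(72)) = 1/((24653 + 2*(-286)² + 643*(-286)) + (½)*(-211 + 72)/72) = 1/((24653 + 2*81796 - 183898) + (½)*(1/72)*(-139)) = 1/((24653 + 163592 - 183898) - 139/144) = 1/(4347 - 139/144) = 1/(625829/144) = 144/625829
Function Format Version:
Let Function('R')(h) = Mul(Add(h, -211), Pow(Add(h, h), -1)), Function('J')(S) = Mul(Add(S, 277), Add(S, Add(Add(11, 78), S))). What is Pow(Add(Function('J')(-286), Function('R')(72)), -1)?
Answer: Rational(144, 625829) ≈ 0.00023009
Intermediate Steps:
Function('J')(S) = Mul(Add(89, Mul(2, S)), Add(277, S)) (Function('J')(S) = Mul(Add(277, S), Add(S, Add(89, S))) = Mul(Add(277, S), Add(89, Mul(2, S))) = Mul(Add(89, Mul(2, S)), Add(277, S)))
Function('R')(h) = Mul(Rational(1, 2), Pow(h, -1), Add(-211, h)) (Function('R')(h) = Mul(Add(-211, h), Pow(Mul(2, h), -1)) = Mul(Add(-211, h), Mul(Rational(1, 2), Pow(h, -1))) = Mul(Rational(1, 2), Pow(h, -1), Add(-211, h)))
Pow(Add(Function('J')(-286), Function('R')(72)), -1) = Pow(Add(Add(24653, Mul(2, Pow(-286, 2)), Mul(643, -286)), Mul(Rational(1, 2), Pow(72, -1), Add(-211, 72))), -1) = Pow(Add(Add(24653, Mul(2, 81796), -183898), Mul(Rational(1, 2), Rational(1, 72), -139)), -1) = Pow(Add(Add(24653, 163592, -183898), Rational(-139, 144)), -1) = Pow(Add(4347, Rational(-139, 144)), -1) = Pow(Rational(625829, 144), -1) = Rational(144, 625829)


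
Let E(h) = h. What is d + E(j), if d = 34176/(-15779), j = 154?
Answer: 2395790/15779 ≈ 151.83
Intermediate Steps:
d = -34176/15779 (d = 34176*(-1/15779) = -34176/15779 ≈ -2.1659)
d + E(j) = -34176/15779 + 154 = 2395790/15779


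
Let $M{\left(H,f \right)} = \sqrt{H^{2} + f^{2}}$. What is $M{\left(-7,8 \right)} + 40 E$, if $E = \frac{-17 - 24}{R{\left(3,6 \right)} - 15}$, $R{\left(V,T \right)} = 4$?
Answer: $\frac{1640}{11} + \sqrt{113} \approx 159.72$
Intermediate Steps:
$E = \frac{41}{11}$ ($E = \frac{-17 - 24}{4 - 15} = - \frac{41}{-11} = \left(-41\right) \left(- \frac{1}{11}\right) = \frac{41}{11} \approx 3.7273$)
$M{\left(-7,8 \right)} + 40 E = \sqrt{\left(-7\right)^{2} + 8^{2}} + 40 \cdot \frac{41}{11} = \sqrt{49 + 64} + \frac{1640}{11} = \sqrt{113} + \frac{1640}{11} = \frac{1640}{11} + \sqrt{113}$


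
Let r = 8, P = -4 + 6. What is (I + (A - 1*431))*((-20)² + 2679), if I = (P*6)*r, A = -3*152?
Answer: -2435489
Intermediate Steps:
P = 2
A = -456
I = 96 (I = (2*6)*8 = 12*8 = 96)
(I + (A - 1*431))*((-20)² + 2679) = (96 + (-456 - 1*431))*((-20)² + 2679) = (96 + (-456 - 431))*(400 + 2679) = (96 - 887)*3079 = -791*3079 = -2435489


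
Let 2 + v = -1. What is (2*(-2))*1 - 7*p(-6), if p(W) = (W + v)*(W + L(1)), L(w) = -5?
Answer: -697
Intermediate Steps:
v = -3 (v = -2 - 1 = -3)
p(W) = (-5 + W)*(-3 + W) (p(W) = (W - 3)*(W - 5) = (-3 + W)*(-5 + W) = (-5 + W)*(-3 + W))
(2*(-2))*1 - 7*p(-6) = (2*(-2))*1 - 7*(15 + (-6)**2 - 8*(-6)) = -4*1 - 7*(15 + 36 + 48) = -4 - 7*99 = -4 - 693 = -697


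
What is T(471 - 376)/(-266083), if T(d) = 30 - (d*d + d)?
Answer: 9090/266083 ≈ 0.034162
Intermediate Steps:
T(d) = 30 - d - d**2 (T(d) = 30 - (d**2 + d) = 30 - (d + d**2) = 30 + (-d - d**2) = 30 - d - d**2)
T(471 - 376)/(-266083) = (30 - (471 - 376) - (471 - 376)**2)/(-266083) = (30 - 1*95 - 1*95**2)*(-1/266083) = (30 - 95 - 1*9025)*(-1/266083) = (30 - 95 - 9025)*(-1/266083) = -9090*(-1/266083) = 9090/266083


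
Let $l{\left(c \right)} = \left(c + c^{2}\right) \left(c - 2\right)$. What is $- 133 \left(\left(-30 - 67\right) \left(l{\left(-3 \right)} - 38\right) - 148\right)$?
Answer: $-857584$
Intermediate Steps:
$l{\left(c \right)} = \left(-2 + c\right) \left(c + c^{2}\right)$ ($l{\left(c \right)} = \left(c + c^{2}\right) \left(-2 + c\right) = \left(-2 + c\right) \left(c + c^{2}\right)$)
$- 133 \left(\left(-30 - 67\right) \left(l{\left(-3 \right)} - 38\right) - 148\right) = - 133 \left(\left(-30 - 67\right) \left(- 3 \left(-2 + \left(-3\right)^{2} - -3\right) - 38\right) - 148\right) = - 133 \left(- 97 \left(- 3 \left(-2 + 9 + 3\right) - 38\right) - 148\right) = - 133 \left(- 97 \left(\left(-3\right) 10 - 38\right) - 148\right) = - 133 \left(- 97 \left(-30 - 38\right) - 148\right) = - 133 \left(\left(-97\right) \left(-68\right) - 148\right) = - 133 \left(6596 - 148\right) = \left(-133\right) 6448 = -857584$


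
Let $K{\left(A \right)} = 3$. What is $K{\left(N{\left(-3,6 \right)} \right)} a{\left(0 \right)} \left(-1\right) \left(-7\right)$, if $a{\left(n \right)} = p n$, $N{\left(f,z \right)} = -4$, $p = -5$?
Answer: $0$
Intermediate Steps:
$a{\left(n \right)} = - 5 n$
$K{\left(N{\left(-3,6 \right)} \right)} a{\left(0 \right)} \left(-1\right) \left(-7\right) = 3 \left(-5\right) 0 \left(-1\right) \left(-7\right) = 3 \cdot 0 \left(-1\right) \left(-7\right) = 3 \cdot 0 \left(-7\right) = 0 \left(-7\right) = 0$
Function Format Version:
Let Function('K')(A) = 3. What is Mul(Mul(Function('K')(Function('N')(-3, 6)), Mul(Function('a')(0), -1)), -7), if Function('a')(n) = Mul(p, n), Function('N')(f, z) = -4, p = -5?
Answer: 0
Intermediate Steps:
Function('a')(n) = Mul(-5, n)
Mul(Mul(Function('K')(Function('N')(-3, 6)), Mul(Function('a')(0), -1)), -7) = Mul(Mul(3, Mul(Mul(-5, 0), -1)), -7) = Mul(Mul(3, Mul(0, -1)), -7) = Mul(Mul(3, 0), -7) = Mul(0, -7) = 0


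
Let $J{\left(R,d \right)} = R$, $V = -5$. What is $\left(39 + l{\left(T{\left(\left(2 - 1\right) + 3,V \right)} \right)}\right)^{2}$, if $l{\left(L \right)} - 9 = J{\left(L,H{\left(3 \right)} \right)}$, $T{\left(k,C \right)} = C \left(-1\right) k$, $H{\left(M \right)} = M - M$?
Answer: $4624$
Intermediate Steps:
$H{\left(M \right)} = 0$
$T{\left(k,C \right)} = - C k$
$l{\left(L \right)} = 9 + L$
$\left(39 + l{\left(T{\left(\left(2 - 1\right) + 3,V \right)} \right)}\right)^{2} = \left(39 - \left(-9 - 5 \left(\left(2 - 1\right) + 3\right)\right)\right)^{2} = \left(39 - \left(-9 - 5 \left(1 + 3\right)\right)\right)^{2} = \left(39 - \left(-9 - 20\right)\right)^{2} = \left(39 + \left(9 + 20\right)\right)^{2} = \left(39 + 29\right)^{2} = 68^{2} = 4624$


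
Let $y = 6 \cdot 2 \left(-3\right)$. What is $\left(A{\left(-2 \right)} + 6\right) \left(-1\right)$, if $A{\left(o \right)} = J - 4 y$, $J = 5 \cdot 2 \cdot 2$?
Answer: $-170$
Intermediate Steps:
$y = -36$ ($y = 12 \left(-3\right) = -36$)
$J = 20$ ($J = 10 \cdot 2 = 20$)
$A{\left(o \right)} = 164$ ($A{\left(o \right)} = 20 - -144 = 20 + 144 = 164$)
$\left(A{\left(-2 \right)} + 6\right) \left(-1\right) = \left(164 + 6\right) \left(-1\right) = 170 \left(-1\right) = -170$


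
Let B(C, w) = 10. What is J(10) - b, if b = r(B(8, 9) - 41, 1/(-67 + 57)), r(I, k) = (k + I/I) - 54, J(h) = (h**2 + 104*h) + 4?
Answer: 11971/10 ≈ 1197.1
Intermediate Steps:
J(h) = 4 + h**2 + 104*h
r(I, k) = -53 + k (r(I, k) = (k + 1) - 54 = (1 + k) - 54 = -53 + k)
b = -531/10 (b = -53 + 1/(-67 + 57) = -53 + 1/(-10) = -53 - 1/10 = -531/10 ≈ -53.100)
J(10) - b = (4 + 10**2 + 104*10) - 1*(-531/10) = (4 + 100 + 1040) + 531/10 = 1144 + 531/10 = 11971/10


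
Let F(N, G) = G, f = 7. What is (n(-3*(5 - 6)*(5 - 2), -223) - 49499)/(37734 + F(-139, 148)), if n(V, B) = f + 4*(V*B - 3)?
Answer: -28766/18941 ≈ -1.5187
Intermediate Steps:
n(V, B) = -5 + 4*B*V (n(V, B) = 7 + 4*(V*B - 3) = 7 + 4*(B*V - 3) = 7 + 4*(-3 + B*V) = 7 + (-12 + 4*B*V) = -5 + 4*B*V)
(n(-3*(5 - 6)*(5 - 2), -223) - 49499)/(37734 + F(-139, 148)) = ((-5 + 4*(-223)*(-3*(5 - 6)*(5 - 2))) - 49499)/(37734 + 148) = ((-5 + 4*(-223)*(-(-3)*3)) - 49499)/37882 = ((-5 + 4*(-223)*(-3*(-3))) - 49499)*(1/37882) = ((-5 + 4*(-223)*9) - 49499)*(1/37882) = ((-5 - 8028) - 49499)*(1/37882) = (-8033 - 49499)*(1/37882) = -57532*1/37882 = -28766/18941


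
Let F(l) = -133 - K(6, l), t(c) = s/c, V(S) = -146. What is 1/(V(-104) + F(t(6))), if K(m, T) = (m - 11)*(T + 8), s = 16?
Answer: -3/677 ≈ -0.0044313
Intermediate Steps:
t(c) = 16/c
K(m, T) = (-11 + m)*(8 + T)
F(l) = -93 + 5*l (F(l) = -133 - (-88 - 11*l + 8*6 + l*6) = -133 - (-88 - 11*l + 48 + 6*l) = -133 - (-40 - 5*l) = -133 + (40 + 5*l) = -93 + 5*l)
1/(V(-104) + F(t(6))) = 1/(-146 + (-93 + 5*(16/6))) = 1/(-146 + (-93 + 5*(16*(1/6)))) = 1/(-146 + (-93 + 5*(8/3))) = 1/(-146 + (-93 + 40/3)) = 1/(-146 - 239/3) = 1/(-677/3) = -3/677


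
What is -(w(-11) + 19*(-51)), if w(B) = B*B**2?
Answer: 2300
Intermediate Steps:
w(B) = B**3
-(w(-11) + 19*(-51)) = -((-11)**3 + 19*(-51)) = -(-1331 - 969) = -1*(-2300) = 2300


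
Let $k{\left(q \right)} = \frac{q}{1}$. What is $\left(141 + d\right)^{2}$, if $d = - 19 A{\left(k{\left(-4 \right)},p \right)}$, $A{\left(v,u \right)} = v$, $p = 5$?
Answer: $47089$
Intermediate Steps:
$k{\left(q \right)} = q$ ($k{\left(q \right)} = q 1 = q$)
$d = 76$ ($d = \left(-19\right) \left(-4\right) = 76$)
$\left(141 + d\right)^{2} = \left(141 + 76\right)^{2} = 217^{2} = 47089$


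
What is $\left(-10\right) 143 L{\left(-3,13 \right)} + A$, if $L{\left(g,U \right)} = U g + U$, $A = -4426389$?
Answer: $-4389209$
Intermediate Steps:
$L{\left(g,U \right)} = U + U g$
$\left(-10\right) 143 L{\left(-3,13 \right)} + A = \left(-10\right) 143 \cdot 13 \left(1 - 3\right) - 4426389 = - 1430 \cdot 13 \left(-2\right) - 4426389 = \left(-1430\right) \left(-26\right) - 4426389 = 37180 - 4426389 = -4389209$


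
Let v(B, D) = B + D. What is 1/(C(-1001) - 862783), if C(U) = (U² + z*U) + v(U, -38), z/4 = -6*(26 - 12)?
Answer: 1/474515 ≈ 2.1074e-6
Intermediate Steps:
z = -336 (z = 4*(-6*(26 - 12)) = 4*(-6*14) = 4*(-84) = -336)
C(U) = -38 + U² - 335*U (C(U) = (U² - 336*U) + (U - 38) = (U² - 336*U) + (-38 + U) = -38 + U² - 335*U)
1/(C(-1001) - 862783) = 1/((-38 + (-1001)² - 335*(-1001)) - 862783) = 1/((-38 + 1002001 + 335335) - 862783) = 1/(1337298 - 862783) = 1/474515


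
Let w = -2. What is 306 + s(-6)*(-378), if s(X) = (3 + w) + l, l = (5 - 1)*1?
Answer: -1584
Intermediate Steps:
l = 4 (l = 4*1 = 4)
s(X) = 5 (s(X) = (3 - 2) + 4 = 1 + 4 = 5)
306 + s(-6)*(-378) = 306 + 5*(-378) = 306 - 1890 = -1584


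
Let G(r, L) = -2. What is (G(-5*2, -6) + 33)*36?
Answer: 1116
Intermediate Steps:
(G(-5*2, -6) + 33)*36 = (-2 + 33)*36 = 31*36 = 1116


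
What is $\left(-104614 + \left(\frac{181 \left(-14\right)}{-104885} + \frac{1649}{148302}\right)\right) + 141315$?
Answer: $\frac{51897450165173}{1414059570} \approx 36701.0$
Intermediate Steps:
$\left(-104614 + \left(\frac{181 \left(-14\right)}{-104885} + \frac{1649}{148302}\right)\right) + 141315 = \left(-104614 + \left(\left(-2534\right) \left(- \frac{1}{104885}\right) + 1649 \cdot \frac{1}{148302}\right)\right) + 141315 = \left(-104614 + \left(\frac{2534}{104885} + \frac{1649}{148302}\right)\right) + 141315 = \left(-104614 + \frac{49886603}{1414059570}\right) + 141315 = - \frac{147930377969377}{1414059570} + 141315 = \frac{51897450165173}{1414059570}$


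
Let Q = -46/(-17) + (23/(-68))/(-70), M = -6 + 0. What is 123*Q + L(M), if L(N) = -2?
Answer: 92797/280 ≈ 331.42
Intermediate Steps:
M = -6
Q = 759/280 (Q = -46*(-1/17) + (23*(-1/68))*(-1/70) = 46/17 - 23/68*(-1/70) = 46/17 + 23/4760 = 759/280 ≈ 2.7107)
123*Q + L(M) = 123*(759/280) - 2 = 93357/280 - 2 = 92797/280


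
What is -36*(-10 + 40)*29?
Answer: -31320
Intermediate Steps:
-36*(-10 + 40)*29 = -36*30*29 = -1080*29 = -31320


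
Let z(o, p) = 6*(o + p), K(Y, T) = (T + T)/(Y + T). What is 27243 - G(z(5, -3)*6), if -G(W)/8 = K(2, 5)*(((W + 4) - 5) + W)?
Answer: 202141/7 ≈ 28877.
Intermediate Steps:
K(Y, T) = 2*T/(T + Y) (K(Y, T) = (2*T)/(T + Y) = 2*T/(T + Y))
z(o, p) = 6*o + 6*p
G(W) = 80/7 - 160*W/7 (G(W) = -8*2*5/(5 + 2)*(((W + 4) - 5) + W) = -8*2*5/7*(((4 + W) - 5) + W) = -8*2*5*(⅐)*((-1 + W) + W) = -80*(-1 + 2*W)/7 = -8*(-10/7 + 20*W/7) = 80/7 - 160*W/7)
27243 - G(z(5, -3)*6) = 27243 - (80/7 - 160*(6*5 + 6*(-3))*6/7) = 27243 - (80/7 - 160*(30 - 18)*6/7) = 27243 - (80/7 - 1920*6/7) = 27243 - (80/7 - 160/7*72) = 27243 - (80/7 - 11520/7) = 27243 - 1*(-11440/7) = 27243 + 11440/7 = 202141/7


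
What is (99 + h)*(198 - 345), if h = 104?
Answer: -29841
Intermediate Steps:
(99 + h)*(198 - 345) = (99 + 104)*(198 - 345) = 203*(-147) = -29841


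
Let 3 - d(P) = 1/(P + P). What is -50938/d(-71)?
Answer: -7233196/427 ≈ -16940.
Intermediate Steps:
d(P) = 3 - 1/(2*P) (d(P) = 3 - 1/(P + P) = 3 - 1/(2*P))
-50938/d(-71) = -50938/(3 - ½/(-71)) = -50938/(3 - ½*(-1/71)) = -50938/(3 + 1/142) = -50938/427/142 = -50938*142/427 = -7233196/427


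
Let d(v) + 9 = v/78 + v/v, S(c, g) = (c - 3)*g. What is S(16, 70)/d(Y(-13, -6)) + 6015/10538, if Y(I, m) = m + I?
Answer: -744119595/6775934 ≈ -109.82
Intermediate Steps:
S(c, g) = g*(-3 + c) (S(c, g) = (-3 + c)*g = g*(-3 + c))
Y(I, m) = I + m
d(v) = -8 + v/78 (d(v) = -9 + (v/78 + v/v) = -9 + (v*(1/78) + 1) = -9 + (v/78 + 1) = -9 + (1 + v/78) = -8 + v/78)
S(16, 70)/d(Y(-13, -6)) + 6015/10538 = (70*(-3 + 16))/(-8 + (-13 - 6)/78) + 6015/10538 = (70*13)/(-8 + (1/78)*(-19)) + 6015*(1/10538) = 910/(-8 - 19/78) + 6015/10538 = 910/(-643/78) + 6015/10538 = 910*(-78/643) + 6015/10538 = -70980/643 + 6015/10538 = -744119595/6775934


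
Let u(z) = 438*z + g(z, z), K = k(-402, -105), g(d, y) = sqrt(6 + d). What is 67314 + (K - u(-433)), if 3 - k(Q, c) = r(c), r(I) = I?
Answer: 257076 - I*sqrt(427) ≈ 2.5708e+5 - 20.664*I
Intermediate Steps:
k(Q, c) = 3 - c
K = 108 (K = 3 - 1*(-105) = 3 + 105 = 108)
u(z) = sqrt(6 + z) + 438*z (u(z) = 438*z + sqrt(6 + z) = sqrt(6 + z) + 438*z)
67314 + (K - u(-433)) = 67314 + (108 - (sqrt(6 - 433) + 438*(-433))) = 67314 + (108 - (sqrt(-427) - 189654)) = 67314 + (108 - (I*sqrt(427) - 189654)) = 67314 + (108 - (-189654 + I*sqrt(427))) = 67314 + (108 + (189654 - I*sqrt(427))) = 67314 + (189762 - I*sqrt(427)) = 257076 - I*sqrt(427)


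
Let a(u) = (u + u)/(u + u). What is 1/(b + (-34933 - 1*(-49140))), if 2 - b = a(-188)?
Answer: 1/14208 ≈ 7.0383e-5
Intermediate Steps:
a(u) = 1 (a(u) = (2*u)/((2*u)) = (2*u)*(1/(2*u)) = 1)
b = 1 (b = 2 - 1*1 = 2 - 1 = 1)
1/(b + (-34933 - 1*(-49140))) = 1/(1 + (-34933 - 1*(-49140))) = 1/(1 + (-34933 + 49140)) = 1/(1 + 14207) = 1/14208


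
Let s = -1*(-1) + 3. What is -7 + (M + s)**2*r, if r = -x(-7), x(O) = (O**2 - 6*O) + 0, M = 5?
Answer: -7378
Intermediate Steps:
x(O) = O**2 - 6*O
r = -91 (r = -(-7)*(-6 - 7) = -(-7)*(-13) = -1*91 = -91)
s = 4 (s = 1 + 3 = 4)
-7 + (M + s)**2*r = -7 + (5 + 4)**2*(-91) = -7 + 9**2*(-91) = -7 + 81*(-91) = -7 - 7371 = -7378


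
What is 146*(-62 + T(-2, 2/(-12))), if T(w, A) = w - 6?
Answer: -10220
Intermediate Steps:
T(w, A) = -6 + w
146*(-62 + T(-2, 2/(-12))) = 146*(-62 + (-6 - 2)) = 146*(-62 - 8) = 146*(-70) = -10220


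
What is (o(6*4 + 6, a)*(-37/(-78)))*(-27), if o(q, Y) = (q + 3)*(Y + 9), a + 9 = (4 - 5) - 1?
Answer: 10989/13 ≈ 845.31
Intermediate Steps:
a = -11 (a = -9 + ((4 - 5) - 1) = -9 + (-1 - 1) = -9 - 2 = -11)
o(q, Y) = (3 + q)*(9 + Y)
(o(6*4 + 6, a)*(-37/(-78)))*(-27) = ((27 + 3*(-11) + 9*(6*4 + 6) - 11*(6*4 + 6))*(-37/(-78)))*(-27) = ((27 - 33 + 9*(24 + 6) - 11*(24 + 6))*(-37*(-1/78)))*(-27) = ((27 - 33 + 9*30 - 11*30)*(37/78))*(-27) = ((27 - 33 + 270 - 330)*(37/78))*(-27) = -66*37/78*(-27) = -407/13*(-27) = 10989/13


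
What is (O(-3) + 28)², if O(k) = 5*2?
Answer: 1444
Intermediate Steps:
O(k) = 10
(O(-3) + 28)² = (10 + 28)² = 38² = 1444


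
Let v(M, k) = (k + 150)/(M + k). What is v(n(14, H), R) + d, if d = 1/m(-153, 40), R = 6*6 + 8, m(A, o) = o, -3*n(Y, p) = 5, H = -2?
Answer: 23407/5080 ≈ 4.6077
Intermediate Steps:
n(Y, p) = -5/3 (n(Y, p) = -1/3*5 = -5/3)
R = 44 (R = 36 + 8 = 44)
v(M, k) = (150 + k)/(M + k)
d = 1/40 ≈ 0.025000
v(n(14, H), R) + d = (150 + 44)/(-5/3 + 44) + 1/40 = 194/(127/3) + 1/40 = (3/127)*194 + 1/40 = 582/127 + 1/40 = 23407/5080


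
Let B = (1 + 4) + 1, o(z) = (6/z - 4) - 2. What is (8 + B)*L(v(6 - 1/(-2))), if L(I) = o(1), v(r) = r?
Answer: 0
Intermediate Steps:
o(z) = -6 + 6/z (o(z) = (-4 + 6/z) - 2 = -6 + 6/z)
L(I) = 0 (L(I) = -6 + 6/1 = -6 + 6*1 = -6 + 6 = 0)
B = 6 (B = 5 + 1 = 6)
(8 + B)*L(v(6 - 1/(-2))) = (8 + 6)*0 = 14*0 = 0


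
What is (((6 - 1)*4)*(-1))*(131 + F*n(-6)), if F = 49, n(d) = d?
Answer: 3260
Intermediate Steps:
(((6 - 1)*4)*(-1))*(131 + F*n(-6)) = (((6 - 1)*4)*(-1))*(131 + 49*(-6)) = ((5*4)*(-1))*(131 - 294) = (20*(-1))*(-163) = -20*(-163) = 3260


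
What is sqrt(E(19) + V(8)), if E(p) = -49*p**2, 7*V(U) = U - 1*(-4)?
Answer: I*sqrt(866677)/7 ≈ 132.99*I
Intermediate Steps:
V(U) = 4/7 + U/7 (V(U) = (U - 1*(-4))/7 = (U + 4)/7 = (4 + U)/7 = 4/7 + U/7)
sqrt(E(19) + V(8)) = sqrt(-49*19**2 + (4/7 + (1/7)*8)) = sqrt(-49*361 + (4/7 + 8/7)) = sqrt(-17689 + 12/7) = sqrt(-123811/7) = I*sqrt(866677)/7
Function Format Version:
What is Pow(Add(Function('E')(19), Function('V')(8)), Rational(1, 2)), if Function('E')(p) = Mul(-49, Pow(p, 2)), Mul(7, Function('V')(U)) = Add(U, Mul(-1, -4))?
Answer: Mul(Rational(1, 7), I, Pow(866677, Rational(1, 2))) ≈ Mul(132.99, I)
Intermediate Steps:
Function('V')(U) = Add(Rational(4, 7), Mul(Rational(1, 7), U)) (Function('V')(U) = Mul(Rational(1, 7), Add(U, Mul(-1, -4))) = Mul(Rational(1, 7), Add(U, 4)) = Mul(Rational(1, 7), Add(4, U)) = Add(Rational(4, 7), Mul(Rational(1, 7), U)))
Pow(Add(Function('E')(19), Function('V')(8)), Rational(1, 2)) = Pow(Add(Mul(-49, Pow(19, 2)), Add(Rational(4, 7), Mul(Rational(1, 7), 8))), Rational(1, 2)) = Pow(Add(Mul(-49, 361), Add(Rational(4, 7), Rational(8, 7))), Rational(1, 2)) = Pow(Add(-17689, Rational(12, 7)), Rational(1, 2)) = Pow(Rational(-123811, 7), Rational(1, 2)) = Mul(Rational(1, 7), I, Pow(866677, Rational(1, 2)))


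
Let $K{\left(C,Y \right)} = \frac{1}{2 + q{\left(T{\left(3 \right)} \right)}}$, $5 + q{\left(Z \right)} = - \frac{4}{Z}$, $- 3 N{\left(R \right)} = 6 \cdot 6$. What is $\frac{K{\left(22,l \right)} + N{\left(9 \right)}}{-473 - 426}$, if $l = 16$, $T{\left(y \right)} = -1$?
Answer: $\frac{11}{899} \approx 0.012236$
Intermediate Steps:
$N{\left(R \right)} = -12$ ($N{\left(R \right)} = - \frac{6 \cdot 6}{3} = \left(- \frac{1}{3}\right) 36 = -12$)
$q{\left(Z \right)} = -5 - \frac{4}{Z}$
$K{\left(C,Y \right)} = 1$ ($K{\left(C,Y \right)} = \frac{1}{2 - \left(5 + \frac{4}{-1}\right)} = \frac{1}{2 - 1} = 1^{-1} = 1$)
$\frac{K{\left(22,l \right)} + N{\left(9 \right)}}{-473 - 426} = \frac{1 - 12}{-473 - 426} = - \frac{11}{-899} = \left(-11\right) \left(- \frac{1}{899}\right) = \frac{11}{899}$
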